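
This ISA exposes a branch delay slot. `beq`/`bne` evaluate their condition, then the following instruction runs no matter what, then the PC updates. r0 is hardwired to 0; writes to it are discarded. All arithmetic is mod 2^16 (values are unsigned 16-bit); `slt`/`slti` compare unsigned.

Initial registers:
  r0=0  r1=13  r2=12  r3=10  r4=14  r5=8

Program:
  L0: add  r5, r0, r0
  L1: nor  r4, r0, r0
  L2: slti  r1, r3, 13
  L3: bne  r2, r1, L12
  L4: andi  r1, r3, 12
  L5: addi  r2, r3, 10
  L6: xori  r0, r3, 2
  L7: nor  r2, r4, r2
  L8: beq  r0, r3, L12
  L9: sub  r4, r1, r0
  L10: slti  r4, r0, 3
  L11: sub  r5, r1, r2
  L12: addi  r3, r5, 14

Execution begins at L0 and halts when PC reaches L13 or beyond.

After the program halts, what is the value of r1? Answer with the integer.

8

  step pc=0: add  r5, r0, r0  regs=(0,13,12,10,14,0)
  step pc=1: nor  r4, r0, r0  regs=(0,13,12,10,65535,0)
  step pc=2: slti  r1, r3, 13  regs=(0,1,12,10,65535,0)
  step pc=3: bne  r2, r1, L12  cond=T  regs=(0,1,12,10,65535,0)
  step pc=4: andi  r1, r3, 12  regs=(0,8,12,10,65535,0)
  step pc=12: addi  r3, r5, 14  regs=(0,8,12,14,65535,0)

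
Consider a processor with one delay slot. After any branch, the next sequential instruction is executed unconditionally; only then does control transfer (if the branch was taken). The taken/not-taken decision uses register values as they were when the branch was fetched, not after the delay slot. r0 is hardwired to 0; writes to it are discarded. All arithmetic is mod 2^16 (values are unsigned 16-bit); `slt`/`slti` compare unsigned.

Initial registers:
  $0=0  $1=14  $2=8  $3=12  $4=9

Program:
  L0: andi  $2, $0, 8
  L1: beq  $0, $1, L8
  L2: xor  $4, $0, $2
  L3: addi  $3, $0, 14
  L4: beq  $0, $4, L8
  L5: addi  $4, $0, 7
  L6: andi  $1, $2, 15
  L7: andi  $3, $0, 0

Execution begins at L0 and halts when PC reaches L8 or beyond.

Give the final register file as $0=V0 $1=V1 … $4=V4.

PC=0  andi  $2, $0, 8        | $0=0 $1=14 $2=0 $3=12 $4=9
PC=1  beq  $0, $1, L8        | $0=0 $1=14 $2=0 $3=12 $4=9  [not taken]
PC=2  xor  $4, $0, $2        | $0=0 $1=14 $2=0 $3=12 $4=0
PC=3  addi  $3, $0, 14       | $0=0 $1=14 $2=0 $3=14 $4=0
PC=4  beq  $0, $4, L8        | $0=0 $1=14 $2=0 $3=14 $4=0  [TAKEN]
PC=5  addi  $4, $0, 7        | $0=0 $1=14 $2=0 $3=14 $4=7

$0=0 $1=14 $2=0 $3=14 $4=7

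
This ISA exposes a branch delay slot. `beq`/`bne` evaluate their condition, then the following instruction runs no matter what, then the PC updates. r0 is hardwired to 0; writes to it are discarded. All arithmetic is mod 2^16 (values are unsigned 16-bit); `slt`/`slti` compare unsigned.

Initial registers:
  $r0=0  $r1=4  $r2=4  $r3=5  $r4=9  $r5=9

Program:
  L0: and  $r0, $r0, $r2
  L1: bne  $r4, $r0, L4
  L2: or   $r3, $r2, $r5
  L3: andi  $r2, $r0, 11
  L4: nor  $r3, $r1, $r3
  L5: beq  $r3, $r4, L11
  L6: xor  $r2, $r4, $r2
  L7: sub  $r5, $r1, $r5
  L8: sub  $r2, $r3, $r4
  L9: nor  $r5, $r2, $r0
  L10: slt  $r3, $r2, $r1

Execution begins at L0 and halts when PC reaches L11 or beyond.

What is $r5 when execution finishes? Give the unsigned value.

22

[0] and  $r0, $r0, $r2  →  {$r0:0, $r1:4, $r2:4, $r3:5, $r4:9, $r5:9}
[1] bne  $r4, $r0, L4  →  {$r0:0, $r1:4, $r2:4, $r3:5, $r4:9, $r5:9}  ⟨branch taken⟩
[2] or   $r3, $r2, $r5  →  {$r0:0, $r1:4, $r2:4, $r3:13, $r4:9, $r5:9}
[4] nor  $r3, $r1, $r3  →  {$r0:0, $r1:4, $r2:4, $r3:65522, $r4:9, $r5:9}
[5] beq  $r3, $r4, L11  →  {$r0:0, $r1:4, $r2:4, $r3:65522, $r4:9, $r5:9}  ⟨branch fallthrough⟩
[6] xor  $r2, $r4, $r2  →  {$r0:0, $r1:4, $r2:13, $r3:65522, $r4:9, $r5:9}
[7] sub  $r5, $r1, $r5  →  {$r0:0, $r1:4, $r2:13, $r3:65522, $r4:9, $r5:65531}
[8] sub  $r2, $r3, $r4  →  {$r0:0, $r1:4, $r2:65513, $r3:65522, $r4:9, $r5:65531}
[9] nor  $r5, $r2, $r0  →  {$r0:0, $r1:4, $r2:65513, $r3:65522, $r4:9, $r5:22}
[10] slt  $r3, $r2, $r1  →  {$r0:0, $r1:4, $r2:65513, $r3:0, $r4:9, $r5:22}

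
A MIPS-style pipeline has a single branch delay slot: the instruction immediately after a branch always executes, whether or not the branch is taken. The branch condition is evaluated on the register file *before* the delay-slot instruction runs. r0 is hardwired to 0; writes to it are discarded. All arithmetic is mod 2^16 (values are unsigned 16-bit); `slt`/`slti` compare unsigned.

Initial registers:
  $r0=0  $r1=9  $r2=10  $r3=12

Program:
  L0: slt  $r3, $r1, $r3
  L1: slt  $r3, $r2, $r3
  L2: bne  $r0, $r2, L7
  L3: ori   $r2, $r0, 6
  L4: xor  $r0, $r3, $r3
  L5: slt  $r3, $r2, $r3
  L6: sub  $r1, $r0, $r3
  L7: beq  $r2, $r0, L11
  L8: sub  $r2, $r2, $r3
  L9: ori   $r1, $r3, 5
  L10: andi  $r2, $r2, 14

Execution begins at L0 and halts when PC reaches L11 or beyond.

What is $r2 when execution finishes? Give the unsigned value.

6

PC=0  slt  $r3, $r1, $r3     | $r0=0 $r1=9 $r2=10 $r3=1
PC=1  slt  $r3, $r2, $r3     | $r0=0 $r1=9 $r2=10 $r3=0
PC=2  bne  $r0, $r2, L7      | $r0=0 $r1=9 $r2=10 $r3=0  [TAKEN]
PC=3  ori   $r2, $r0, 6      | $r0=0 $r1=9 $r2=6 $r3=0
PC=7  beq  $r2, $r0, L11     | $r0=0 $r1=9 $r2=6 $r3=0  [not taken]
PC=8  sub  $r2, $r2, $r3     | $r0=0 $r1=9 $r2=6 $r3=0
PC=9  ori   $r1, $r3, 5      | $r0=0 $r1=5 $r2=6 $r3=0
PC=10 andi  $r2, $r2, 14     | $r0=0 $r1=5 $r2=6 $r3=0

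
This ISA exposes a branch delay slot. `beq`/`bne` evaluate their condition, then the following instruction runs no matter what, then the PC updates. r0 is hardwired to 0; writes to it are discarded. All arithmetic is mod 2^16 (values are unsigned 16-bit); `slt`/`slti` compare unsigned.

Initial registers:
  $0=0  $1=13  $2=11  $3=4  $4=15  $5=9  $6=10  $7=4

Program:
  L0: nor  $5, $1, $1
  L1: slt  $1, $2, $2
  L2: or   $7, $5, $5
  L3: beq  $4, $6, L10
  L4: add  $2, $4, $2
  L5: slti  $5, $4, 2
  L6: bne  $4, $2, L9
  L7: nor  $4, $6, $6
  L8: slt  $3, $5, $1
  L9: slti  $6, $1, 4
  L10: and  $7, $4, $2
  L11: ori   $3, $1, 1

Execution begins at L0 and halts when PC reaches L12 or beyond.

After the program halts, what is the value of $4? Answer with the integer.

65525

  step pc=0: nor  $5, $1, $1  regs=(0,13,11,4,15,65522,10,4)
  step pc=1: slt  $1, $2, $2  regs=(0,0,11,4,15,65522,10,4)
  step pc=2: or   $7, $5, $5  regs=(0,0,11,4,15,65522,10,65522)
  step pc=3: beq  $4, $6, L10  cond=F  regs=(0,0,11,4,15,65522,10,65522)
  step pc=4: add  $2, $4, $2  regs=(0,0,26,4,15,65522,10,65522)
  step pc=5: slti  $5, $4, 2  regs=(0,0,26,4,15,0,10,65522)
  step pc=6: bne  $4, $2, L9  cond=T  regs=(0,0,26,4,15,0,10,65522)
  step pc=7: nor  $4, $6, $6  regs=(0,0,26,4,65525,0,10,65522)
  step pc=9: slti  $6, $1, 4  regs=(0,0,26,4,65525,0,1,65522)
  step pc=10: and  $7, $4, $2  regs=(0,0,26,4,65525,0,1,16)
  step pc=11: ori   $3, $1, 1  regs=(0,0,26,1,65525,0,1,16)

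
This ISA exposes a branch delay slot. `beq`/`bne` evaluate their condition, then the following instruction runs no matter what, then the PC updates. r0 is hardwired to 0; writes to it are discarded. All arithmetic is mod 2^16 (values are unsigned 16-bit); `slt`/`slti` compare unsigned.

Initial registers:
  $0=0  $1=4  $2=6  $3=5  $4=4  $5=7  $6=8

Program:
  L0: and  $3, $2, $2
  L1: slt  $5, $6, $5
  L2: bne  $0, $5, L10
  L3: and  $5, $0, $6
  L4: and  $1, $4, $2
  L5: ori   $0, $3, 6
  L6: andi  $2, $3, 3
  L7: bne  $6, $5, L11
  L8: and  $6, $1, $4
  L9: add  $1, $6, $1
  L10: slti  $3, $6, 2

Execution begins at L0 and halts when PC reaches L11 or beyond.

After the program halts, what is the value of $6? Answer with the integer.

#0 and  $3, $2, $2 ; 0/4/6/6/4/7/8
#1 slt  $5, $6, $5 ; 0/4/6/6/4/0/8
#2 bne  $0, $5, L10 ; 0/4/6/6/4/0/8 ; →fallthru
#3 and  $5, $0, $6 ; 0/4/6/6/4/0/8
#4 and  $1, $4, $2 ; 0/4/6/6/4/0/8
#5 ori   $0, $3, 6 ; 0/4/6/6/4/0/8
#6 andi  $2, $3, 3 ; 0/4/2/6/4/0/8
#7 bne  $6, $5, L11 ; 0/4/2/6/4/0/8 ; →target
#8 and  $6, $1, $4 ; 0/4/2/6/4/0/4

4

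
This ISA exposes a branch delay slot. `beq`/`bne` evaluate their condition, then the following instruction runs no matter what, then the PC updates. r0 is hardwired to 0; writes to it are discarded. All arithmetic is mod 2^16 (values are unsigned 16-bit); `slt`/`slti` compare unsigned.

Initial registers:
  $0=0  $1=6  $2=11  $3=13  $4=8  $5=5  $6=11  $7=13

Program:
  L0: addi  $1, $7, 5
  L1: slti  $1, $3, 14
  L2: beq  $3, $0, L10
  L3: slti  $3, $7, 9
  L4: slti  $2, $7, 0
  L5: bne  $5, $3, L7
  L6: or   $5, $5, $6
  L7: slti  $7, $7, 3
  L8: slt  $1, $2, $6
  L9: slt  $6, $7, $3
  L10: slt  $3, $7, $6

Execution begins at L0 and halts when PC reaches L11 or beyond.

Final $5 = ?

  step pc=0: addi  $1, $7, 5  regs=(0,18,11,13,8,5,11,13)
  step pc=1: slti  $1, $3, 14  regs=(0,1,11,13,8,5,11,13)
  step pc=2: beq  $3, $0, L10  cond=F  regs=(0,1,11,13,8,5,11,13)
  step pc=3: slti  $3, $7, 9  regs=(0,1,11,0,8,5,11,13)
  step pc=4: slti  $2, $7, 0  regs=(0,1,0,0,8,5,11,13)
  step pc=5: bne  $5, $3, L7  cond=T  regs=(0,1,0,0,8,5,11,13)
  step pc=6: or   $5, $5, $6  regs=(0,1,0,0,8,15,11,13)
  step pc=7: slti  $7, $7, 3  regs=(0,1,0,0,8,15,11,0)
  step pc=8: slt  $1, $2, $6  regs=(0,1,0,0,8,15,11,0)
  step pc=9: slt  $6, $7, $3  regs=(0,1,0,0,8,15,0,0)
  step pc=10: slt  $3, $7, $6  regs=(0,1,0,0,8,15,0,0)

15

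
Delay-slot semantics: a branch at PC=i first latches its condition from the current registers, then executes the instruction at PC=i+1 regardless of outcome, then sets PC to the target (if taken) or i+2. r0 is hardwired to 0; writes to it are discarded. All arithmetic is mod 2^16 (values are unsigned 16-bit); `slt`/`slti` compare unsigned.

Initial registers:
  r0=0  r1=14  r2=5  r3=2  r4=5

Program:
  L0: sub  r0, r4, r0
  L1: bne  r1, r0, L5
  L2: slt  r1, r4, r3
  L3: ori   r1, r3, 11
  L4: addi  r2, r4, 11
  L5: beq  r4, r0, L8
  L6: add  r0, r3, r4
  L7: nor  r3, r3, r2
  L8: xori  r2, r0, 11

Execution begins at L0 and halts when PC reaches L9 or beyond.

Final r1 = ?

0

PC=0  sub  r0, r4, r0        | r0=0 r1=14 r2=5 r3=2 r4=5
PC=1  bne  r1, r0, L5        | r0=0 r1=14 r2=5 r3=2 r4=5  [TAKEN]
PC=2  slt  r1, r4, r3        | r0=0 r1=0 r2=5 r3=2 r4=5
PC=5  beq  r4, r0, L8        | r0=0 r1=0 r2=5 r3=2 r4=5  [not taken]
PC=6  add  r0, r3, r4        | r0=0 r1=0 r2=5 r3=2 r4=5
PC=7  nor  r3, r3, r2        | r0=0 r1=0 r2=5 r3=65528 r4=5
PC=8  xori  r2, r0, 11       | r0=0 r1=0 r2=11 r3=65528 r4=5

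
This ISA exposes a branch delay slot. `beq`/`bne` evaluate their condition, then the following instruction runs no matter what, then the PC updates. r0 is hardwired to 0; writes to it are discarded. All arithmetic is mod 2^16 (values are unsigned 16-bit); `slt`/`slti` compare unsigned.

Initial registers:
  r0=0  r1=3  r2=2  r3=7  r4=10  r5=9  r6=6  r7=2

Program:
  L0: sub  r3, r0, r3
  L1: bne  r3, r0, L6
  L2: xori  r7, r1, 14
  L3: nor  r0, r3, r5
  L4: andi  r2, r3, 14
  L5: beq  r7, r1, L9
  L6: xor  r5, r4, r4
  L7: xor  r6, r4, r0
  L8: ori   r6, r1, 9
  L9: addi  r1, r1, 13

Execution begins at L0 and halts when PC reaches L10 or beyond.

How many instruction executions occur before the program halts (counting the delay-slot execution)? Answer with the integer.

[0] sub  r3, r0, r3  →  {r0:0, r1:3, r2:2, r3:65529, r4:10, r5:9, r6:6, r7:2}
[1] bne  r3, r0, L6  →  {r0:0, r1:3, r2:2, r3:65529, r4:10, r5:9, r6:6, r7:2}  ⟨branch taken⟩
[2] xori  r7, r1, 14  →  {r0:0, r1:3, r2:2, r3:65529, r4:10, r5:9, r6:6, r7:13}
[6] xor  r5, r4, r4  →  {r0:0, r1:3, r2:2, r3:65529, r4:10, r5:0, r6:6, r7:13}
[7] xor  r6, r4, r0  →  {r0:0, r1:3, r2:2, r3:65529, r4:10, r5:0, r6:10, r7:13}
[8] ori   r6, r1, 9  →  {r0:0, r1:3, r2:2, r3:65529, r4:10, r5:0, r6:11, r7:13}
[9] addi  r1, r1, 13  →  {r0:0, r1:16, r2:2, r3:65529, r4:10, r5:0, r6:11, r7:13}

7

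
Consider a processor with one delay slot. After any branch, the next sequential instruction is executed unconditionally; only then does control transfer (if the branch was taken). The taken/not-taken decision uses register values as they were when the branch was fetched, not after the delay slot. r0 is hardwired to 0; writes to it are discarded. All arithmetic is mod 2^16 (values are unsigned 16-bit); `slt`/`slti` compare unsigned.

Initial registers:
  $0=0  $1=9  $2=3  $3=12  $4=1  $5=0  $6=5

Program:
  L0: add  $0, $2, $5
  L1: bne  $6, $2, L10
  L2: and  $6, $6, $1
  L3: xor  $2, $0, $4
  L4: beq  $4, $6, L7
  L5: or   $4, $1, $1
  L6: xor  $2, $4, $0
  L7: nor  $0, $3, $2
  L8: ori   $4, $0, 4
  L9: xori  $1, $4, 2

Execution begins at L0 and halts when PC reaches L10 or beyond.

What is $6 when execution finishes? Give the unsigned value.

PC=0  add  $0, $2, $5        | $0=0 $1=9 $2=3 $3=12 $4=1 $5=0 $6=5
PC=1  bne  $6, $2, L10       | $0=0 $1=9 $2=3 $3=12 $4=1 $5=0 $6=5  [TAKEN]
PC=2  and  $6, $6, $1        | $0=0 $1=9 $2=3 $3=12 $4=1 $5=0 $6=1

1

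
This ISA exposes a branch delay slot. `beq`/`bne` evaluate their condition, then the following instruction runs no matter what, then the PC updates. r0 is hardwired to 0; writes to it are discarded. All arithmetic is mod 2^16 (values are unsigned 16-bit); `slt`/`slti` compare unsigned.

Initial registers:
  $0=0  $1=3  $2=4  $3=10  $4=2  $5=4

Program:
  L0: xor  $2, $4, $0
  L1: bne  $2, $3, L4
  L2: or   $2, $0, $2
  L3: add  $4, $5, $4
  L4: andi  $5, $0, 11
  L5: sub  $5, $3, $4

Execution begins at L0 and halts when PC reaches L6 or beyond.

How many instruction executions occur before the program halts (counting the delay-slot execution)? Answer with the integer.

[0] xor  $2, $4, $0  →  {$0:0, $1:3, $2:2, $3:10, $4:2, $5:4}
[1] bne  $2, $3, L4  →  {$0:0, $1:3, $2:2, $3:10, $4:2, $5:4}  ⟨branch taken⟩
[2] or   $2, $0, $2  →  {$0:0, $1:3, $2:2, $3:10, $4:2, $5:4}
[4] andi  $5, $0, 11  →  {$0:0, $1:3, $2:2, $3:10, $4:2, $5:0}
[5] sub  $5, $3, $4  →  {$0:0, $1:3, $2:2, $3:10, $4:2, $5:8}

5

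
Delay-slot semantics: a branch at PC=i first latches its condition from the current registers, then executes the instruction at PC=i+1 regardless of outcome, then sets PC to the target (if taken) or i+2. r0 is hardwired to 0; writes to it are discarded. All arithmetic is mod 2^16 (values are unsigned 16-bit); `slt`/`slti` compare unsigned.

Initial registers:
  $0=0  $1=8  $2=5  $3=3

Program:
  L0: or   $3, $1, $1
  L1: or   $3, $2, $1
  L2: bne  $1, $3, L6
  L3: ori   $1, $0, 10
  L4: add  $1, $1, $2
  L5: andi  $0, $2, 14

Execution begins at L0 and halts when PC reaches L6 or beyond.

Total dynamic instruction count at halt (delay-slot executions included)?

4

PC=0  or   $3, $1, $1        | $0=0 $1=8 $2=5 $3=8
PC=1  or   $3, $2, $1        | $0=0 $1=8 $2=5 $3=13
PC=2  bne  $1, $3, L6        | $0=0 $1=8 $2=5 $3=13  [TAKEN]
PC=3  ori   $1, $0, 10       | $0=0 $1=10 $2=5 $3=13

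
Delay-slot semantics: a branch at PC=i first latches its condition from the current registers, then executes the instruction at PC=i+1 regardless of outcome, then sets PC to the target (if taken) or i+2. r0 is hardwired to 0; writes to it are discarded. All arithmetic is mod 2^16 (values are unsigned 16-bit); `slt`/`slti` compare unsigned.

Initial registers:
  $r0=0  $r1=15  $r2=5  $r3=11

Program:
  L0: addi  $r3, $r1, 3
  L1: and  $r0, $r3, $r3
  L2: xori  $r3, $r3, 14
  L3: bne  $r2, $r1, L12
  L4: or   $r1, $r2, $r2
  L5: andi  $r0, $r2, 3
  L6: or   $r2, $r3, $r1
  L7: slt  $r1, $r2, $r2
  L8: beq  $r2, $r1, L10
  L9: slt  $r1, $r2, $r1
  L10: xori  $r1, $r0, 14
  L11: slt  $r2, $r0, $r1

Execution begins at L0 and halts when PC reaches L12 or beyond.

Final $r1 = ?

PC=0  addi  $r3, $r1, 3      | $r0=0 $r1=15 $r2=5 $r3=18
PC=1  and  $r0, $r3, $r3     | $r0=0 $r1=15 $r2=5 $r3=18
PC=2  xori  $r3, $r3, 14     | $r0=0 $r1=15 $r2=5 $r3=28
PC=3  bne  $r2, $r1, L12     | $r0=0 $r1=15 $r2=5 $r3=28  [TAKEN]
PC=4  or   $r1, $r2, $r2     | $r0=0 $r1=5 $r2=5 $r3=28

5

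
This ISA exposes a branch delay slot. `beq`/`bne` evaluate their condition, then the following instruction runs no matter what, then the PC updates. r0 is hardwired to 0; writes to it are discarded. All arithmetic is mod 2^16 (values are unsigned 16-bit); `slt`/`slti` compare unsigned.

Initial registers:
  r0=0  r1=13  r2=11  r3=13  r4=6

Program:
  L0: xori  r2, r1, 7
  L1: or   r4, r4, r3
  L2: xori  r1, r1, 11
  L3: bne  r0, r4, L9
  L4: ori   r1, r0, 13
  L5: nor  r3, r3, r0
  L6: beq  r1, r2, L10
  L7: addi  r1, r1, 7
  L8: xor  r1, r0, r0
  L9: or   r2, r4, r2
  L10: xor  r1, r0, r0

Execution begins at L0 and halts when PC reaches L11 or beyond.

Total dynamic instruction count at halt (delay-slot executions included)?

  step pc=0: xori  r2, r1, 7  regs=(0,13,10,13,6)
  step pc=1: or   r4, r4, r3  regs=(0,13,10,13,15)
  step pc=2: xori  r1, r1, 11  regs=(0,6,10,13,15)
  step pc=3: bne  r0, r4, L9  cond=T  regs=(0,6,10,13,15)
  step pc=4: ori   r1, r0, 13  regs=(0,13,10,13,15)
  step pc=9: or   r2, r4, r2  regs=(0,13,15,13,15)
  step pc=10: xor  r1, r0, r0  regs=(0,0,15,13,15)

7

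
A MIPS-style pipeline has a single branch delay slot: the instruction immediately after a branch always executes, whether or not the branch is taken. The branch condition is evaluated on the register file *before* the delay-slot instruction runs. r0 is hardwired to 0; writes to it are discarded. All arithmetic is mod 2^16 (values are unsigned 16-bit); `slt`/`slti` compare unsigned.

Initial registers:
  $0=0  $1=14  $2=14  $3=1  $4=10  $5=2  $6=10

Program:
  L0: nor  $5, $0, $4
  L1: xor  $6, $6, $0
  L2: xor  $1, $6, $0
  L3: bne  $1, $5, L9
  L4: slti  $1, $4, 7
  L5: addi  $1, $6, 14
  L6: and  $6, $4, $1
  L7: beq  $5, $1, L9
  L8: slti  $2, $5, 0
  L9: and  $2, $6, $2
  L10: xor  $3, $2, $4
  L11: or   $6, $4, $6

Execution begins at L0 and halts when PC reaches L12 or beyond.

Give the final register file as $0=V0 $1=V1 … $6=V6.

  step pc=0: nor  $5, $0, $4  regs=(0,14,14,1,10,65525,10)
  step pc=1: xor  $6, $6, $0  regs=(0,14,14,1,10,65525,10)
  step pc=2: xor  $1, $6, $0  regs=(0,10,14,1,10,65525,10)
  step pc=3: bne  $1, $5, L9  cond=T  regs=(0,10,14,1,10,65525,10)
  step pc=4: slti  $1, $4, 7  regs=(0,0,14,1,10,65525,10)
  step pc=9: and  $2, $6, $2  regs=(0,0,10,1,10,65525,10)
  step pc=10: xor  $3, $2, $4  regs=(0,0,10,0,10,65525,10)
  step pc=11: or   $6, $4, $6  regs=(0,0,10,0,10,65525,10)

$0=0 $1=0 $2=10 $3=0 $4=10 $5=65525 $6=10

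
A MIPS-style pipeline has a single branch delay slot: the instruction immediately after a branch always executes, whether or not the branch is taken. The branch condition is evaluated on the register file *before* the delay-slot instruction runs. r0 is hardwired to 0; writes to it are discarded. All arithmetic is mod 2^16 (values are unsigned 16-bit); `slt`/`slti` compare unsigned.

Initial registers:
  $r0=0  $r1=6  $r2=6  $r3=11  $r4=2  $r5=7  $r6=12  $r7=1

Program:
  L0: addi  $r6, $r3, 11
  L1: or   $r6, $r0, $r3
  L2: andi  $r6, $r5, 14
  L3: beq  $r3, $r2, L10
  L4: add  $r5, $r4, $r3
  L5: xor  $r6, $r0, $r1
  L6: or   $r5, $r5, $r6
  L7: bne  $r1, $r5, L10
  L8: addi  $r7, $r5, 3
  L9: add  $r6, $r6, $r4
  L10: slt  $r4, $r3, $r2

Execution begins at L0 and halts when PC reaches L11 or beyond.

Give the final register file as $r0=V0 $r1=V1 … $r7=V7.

$r0=0 $r1=6 $r2=6 $r3=11 $r4=0 $r5=15 $r6=6 $r7=18

#0 addi  $r6, $r3, 11 ; 0/6/6/11/2/7/22/1
#1 or   $r6, $r0, $r3 ; 0/6/6/11/2/7/11/1
#2 andi  $r6, $r5, 14 ; 0/6/6/11/2/7/6/1
#3 beq  $r3, $r2, L10 ; 0/6/6/11/2/7/6/1 ; →fallthru
#4 add  $r5, $r4, $r3 ; 0/6/6/11/2/13/6/1
#5 xor  $r6, $r0, $r1 ; 0/6/6/11/2/13/6/1
#6 or   $r5, $r5, $r6 ; 0/6/6/11/2/15/6/1
#7 bne  $r1, $r5, L10 ; 0/6/6/11/2/15/6/1 ; →target
#8 addi  $r7, $r5, 3 ; 0/6/6/11/2/15/6/18
#10 slt  $r4, $r3, $r2 ; 0/6/6/11/0/15/6/18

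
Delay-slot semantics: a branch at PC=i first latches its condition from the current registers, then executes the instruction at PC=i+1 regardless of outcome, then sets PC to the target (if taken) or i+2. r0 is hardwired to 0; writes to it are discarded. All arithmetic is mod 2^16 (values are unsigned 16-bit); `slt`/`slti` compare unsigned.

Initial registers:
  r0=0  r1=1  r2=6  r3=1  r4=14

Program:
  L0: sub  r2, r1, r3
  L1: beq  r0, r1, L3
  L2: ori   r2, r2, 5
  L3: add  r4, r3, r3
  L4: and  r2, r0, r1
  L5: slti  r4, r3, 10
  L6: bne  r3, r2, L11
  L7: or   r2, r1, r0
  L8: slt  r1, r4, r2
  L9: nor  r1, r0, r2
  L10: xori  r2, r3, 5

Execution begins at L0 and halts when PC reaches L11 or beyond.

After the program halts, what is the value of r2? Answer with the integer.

1

#0 sub  r2, r1, r3 ; 0/1/0/1/14
#1 beq  r0, r1, L3 ; 0/1/0/1/14 ; →fallthru
#2 ori   r2, r2, 5 ; 0/1/5/1/14
#3 add  r4, r3, r3 ; 0/1/5/1/2
#4 and  r2, r0, r1 ; 0/1/0/1/2
#5 slti  r4, r3, 10 ; 0/1/0/1/1
#6 bne  r3, r2, L11 ; 0/1/0/1/1 ; →target
#7 or   r2, r1, r0 ; 0/1/1/1/1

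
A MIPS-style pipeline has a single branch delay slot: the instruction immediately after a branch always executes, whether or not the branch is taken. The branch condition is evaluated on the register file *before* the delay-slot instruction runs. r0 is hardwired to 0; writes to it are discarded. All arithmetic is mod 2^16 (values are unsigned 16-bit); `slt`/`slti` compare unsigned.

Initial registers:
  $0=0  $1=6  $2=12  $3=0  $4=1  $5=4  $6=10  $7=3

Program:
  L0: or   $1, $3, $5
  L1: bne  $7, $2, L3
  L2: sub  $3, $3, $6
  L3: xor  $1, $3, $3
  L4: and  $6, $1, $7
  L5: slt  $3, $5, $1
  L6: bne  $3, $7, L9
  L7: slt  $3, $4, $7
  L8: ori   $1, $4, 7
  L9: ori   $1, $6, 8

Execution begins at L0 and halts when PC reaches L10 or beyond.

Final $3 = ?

  step pc=0: or   $1, $3, $5  regs=(0,4,12,0,1,4,10,3)
  step pc=1: bne  $7, $2, L3  cond=T  regs=(0,4,12,0,1,4,10,3)
  step pc=2: sub  $3, $3, $6  regs=(0,4,12,65526,1,4,10,3)
  step pc=3: xor  $1, $3, $3  regs=(0,0,12,65526,1,4,10,3)
  step pc=4: and  $6, $1, $7  regs=(0,0,12,65526,1,4,0,3)
  step pc=5: slt  $3, $5, $1  regs=(0,0,12,0,1,4,0,3)
  step pc=6: bne  $3, $7, L9  cond=T  regs=(0,0,12,0,1,4,0,3)
  step pc=7: slt  $3, $4, $7  regs=(0,0,12,1,1,4,0,3)
  step pc=9: ori   $1, $6, 8  regs=(0,8,12,1,1,4,0,3)

1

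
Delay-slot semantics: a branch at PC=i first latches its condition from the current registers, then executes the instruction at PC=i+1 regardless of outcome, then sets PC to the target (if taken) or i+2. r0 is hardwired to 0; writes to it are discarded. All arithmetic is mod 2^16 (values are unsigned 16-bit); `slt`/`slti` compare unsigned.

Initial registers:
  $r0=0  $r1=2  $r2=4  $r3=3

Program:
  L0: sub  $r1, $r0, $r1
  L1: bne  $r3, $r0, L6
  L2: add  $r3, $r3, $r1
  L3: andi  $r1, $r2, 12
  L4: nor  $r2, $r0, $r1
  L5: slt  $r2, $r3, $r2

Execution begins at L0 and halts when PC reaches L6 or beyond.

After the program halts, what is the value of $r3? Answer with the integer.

1

[0] sub  $r1, $r0, $r1  →  {$r0:0, $r1:65534, $r2:4, $r3:3}
[1] bne  $r3, $r0, L6  →  {$r0:0, $r1:65534, $r2:4, $r3:3}  ⟨branch taken⟩
[2] add  $r3, $r3, $r1  →  {$r0:0, $r1:65534, $r2:4, $r3:1}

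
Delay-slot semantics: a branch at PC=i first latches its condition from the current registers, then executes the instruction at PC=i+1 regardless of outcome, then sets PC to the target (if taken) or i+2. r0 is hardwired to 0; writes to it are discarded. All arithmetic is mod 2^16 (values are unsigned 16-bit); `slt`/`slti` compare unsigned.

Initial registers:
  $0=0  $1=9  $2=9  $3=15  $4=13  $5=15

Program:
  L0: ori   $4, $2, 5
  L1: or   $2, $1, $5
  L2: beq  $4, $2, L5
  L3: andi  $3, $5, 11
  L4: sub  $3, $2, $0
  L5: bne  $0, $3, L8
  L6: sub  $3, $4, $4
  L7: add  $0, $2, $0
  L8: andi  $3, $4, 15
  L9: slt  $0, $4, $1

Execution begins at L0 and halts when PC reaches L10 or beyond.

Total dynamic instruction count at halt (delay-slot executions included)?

  step pc=0: ori   $4, $2, 5  regs=(0,9,9,15,13,15)
  step pc=1: or   $2, $1, $5  regs=(0,9,15,15,13,15)
  step pc=2: beq  $4, $2, L5  cond=F  regs=(0,9,15,15,13,15)
  step pc=3: andi  $3, $5, 11  regs=(0,9,15,11,13,15)
  step pc=4: sub  $3, $2, $0  regs=(0,9,15,15,13,15)
  step pc=5: bne  $0, $3, L8  cond=T  regs=(0,9,15,15,13,15)
  step pc=6: sub  $3, $4, $4  regs=(0,9,15,0,13,15)
  step pc=8: andi  $3, $4, 15  regs=(0,9,15,13,13,15)
  step pc=9: slt  $0, $4, $1  regs=(0,9,15,13,13,15)

9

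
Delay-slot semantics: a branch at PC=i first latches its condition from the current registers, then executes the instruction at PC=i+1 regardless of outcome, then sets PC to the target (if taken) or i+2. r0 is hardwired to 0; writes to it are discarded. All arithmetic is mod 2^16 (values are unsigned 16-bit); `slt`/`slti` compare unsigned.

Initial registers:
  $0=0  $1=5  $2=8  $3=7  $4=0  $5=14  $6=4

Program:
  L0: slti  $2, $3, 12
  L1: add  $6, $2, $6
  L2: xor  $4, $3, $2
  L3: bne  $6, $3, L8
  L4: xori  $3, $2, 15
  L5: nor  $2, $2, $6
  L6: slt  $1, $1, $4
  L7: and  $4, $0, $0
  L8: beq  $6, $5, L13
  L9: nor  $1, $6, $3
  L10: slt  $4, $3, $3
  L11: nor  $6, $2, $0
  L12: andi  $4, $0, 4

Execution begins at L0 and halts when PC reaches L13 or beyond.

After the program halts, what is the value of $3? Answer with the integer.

  step pc=0: slti  $2, $3, 12  regs=(0,5,1,7,0,14,4)
  step pc=1: add  $6, $2, $6  regs=(0,5,1,7,0,14,5)
  step pc=2: xor  $4, $3, $2  regs=(0,5,1,7,6,14,5)
  step pc=3: bne  $6, $3, L8  cond=T  regs=(0,5,1,7,6,14,5)
  step pc=4: xori  $3, $2, 15  regs=(0,5,1,14,6,14,5)
  step pc=8: beq  $6, $5, L13  cond=F  regs=(0,5,1,14,6,14,5)
  step pc=9: nor  $1, $6, $3  regs=(0,65520,1,14,6,14,5)
  step pc=10: slt  $4, $3, $3  regs=(0,65520,1,14,0,14,5)
  step pc=11: nor  $6, $2, $0  regs=(0,65520,1,14,0,14,65534)
  step pc=12: andi  $4, $0, 4  regs=(0,65520,1,14,0,14,65534)

14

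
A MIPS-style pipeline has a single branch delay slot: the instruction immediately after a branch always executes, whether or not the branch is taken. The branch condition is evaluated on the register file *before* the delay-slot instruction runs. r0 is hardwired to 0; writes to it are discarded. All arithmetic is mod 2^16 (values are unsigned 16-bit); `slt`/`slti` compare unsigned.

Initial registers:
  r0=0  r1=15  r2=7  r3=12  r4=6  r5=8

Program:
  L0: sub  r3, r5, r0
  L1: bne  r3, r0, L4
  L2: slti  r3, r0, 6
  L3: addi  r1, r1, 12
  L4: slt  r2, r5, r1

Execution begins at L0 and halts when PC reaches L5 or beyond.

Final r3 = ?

1

[0] sub  r3, r5, r0  →  {r0:0, r1:15, r2:7, r3:8, r4:6, r5:8}
[1] bne  r3, r0, L4  →  {r0:0, r1:15, r2:7, r3:8, r4:6, r5:8}  ⟨branch taken⟩
[2] slti  r3, r0, 6  →  {r0:0, r1:15, r2:7, r3:1, r4:6, r5:8}
[4] slt  r2, r5, r1  →  {r0:0, r1:15, r2:1, r3:1, r4:6, r5:8}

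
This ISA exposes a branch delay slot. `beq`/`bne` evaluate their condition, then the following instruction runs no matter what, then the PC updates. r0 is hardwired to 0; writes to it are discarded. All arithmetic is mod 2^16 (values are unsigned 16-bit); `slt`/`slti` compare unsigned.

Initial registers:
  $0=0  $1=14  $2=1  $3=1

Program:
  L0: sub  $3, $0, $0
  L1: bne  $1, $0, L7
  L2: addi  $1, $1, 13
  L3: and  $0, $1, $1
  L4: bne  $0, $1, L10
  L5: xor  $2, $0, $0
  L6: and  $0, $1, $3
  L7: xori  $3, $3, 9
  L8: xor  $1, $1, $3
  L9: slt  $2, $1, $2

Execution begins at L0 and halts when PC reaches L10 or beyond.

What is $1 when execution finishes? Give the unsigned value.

18

#0 sub  $3, $0, $0 ; 0/14/1/0
#1 bne  $1, $0, L7 ; 0/14/1/0 ; →target
#2 addi  $1, $1, 13 ; 0/27/1/0
#7 xori  $3, $3, 9 ; 0/27/1/9
#8 xor  $1, $1, $3 ; 0/18/1/9
#9 slt  $2, $1, $2 ; 0/18/0/9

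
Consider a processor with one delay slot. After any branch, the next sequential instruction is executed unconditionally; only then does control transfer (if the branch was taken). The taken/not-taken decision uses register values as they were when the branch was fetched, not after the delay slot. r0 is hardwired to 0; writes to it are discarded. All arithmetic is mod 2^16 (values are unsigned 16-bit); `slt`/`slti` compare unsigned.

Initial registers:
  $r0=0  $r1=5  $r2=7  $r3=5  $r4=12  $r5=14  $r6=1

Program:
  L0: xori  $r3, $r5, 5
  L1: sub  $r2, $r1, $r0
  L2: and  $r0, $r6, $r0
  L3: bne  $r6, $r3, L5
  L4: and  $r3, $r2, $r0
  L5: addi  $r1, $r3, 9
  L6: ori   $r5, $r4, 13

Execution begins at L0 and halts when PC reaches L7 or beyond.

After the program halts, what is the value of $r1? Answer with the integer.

9

PC=0  xori  $r3, $r5, 5      | $r0=0 $r1=5 $r2=7 $r3=11 $r4=12 $r5=14 $r6=1
PC=1  sub  $r2, $r1, $r0     | $r0=0 $r1=5 $r2=5 $r3=11 $r4=12 $r5=14 $r6=1
PC=2  and  $r0, $r6, $r0     | $r0=0 $r1=5 $r2=5 $r3=11 $r4=12 $r5=14 $r6=1
PC=3  bne  $r6, $r3, L5      | $r0=0 $r1=5 $r2=5 $r3=11 $r4=12 $r5=14 $r6=1  [TAKEN]
PC=4  and  $r3, $r2, $r0     | $r0=0 $r1=5 $r2=5 $r3=0 $r4=12 $r5=14 $r6=1
PC=5  addi  $r1, $r3, 9      | $r0=0 $r1=9 $r2=5 $r3=0 $r4=12 $r5=14 $r6=1
PC=6  ori   $r5, $r4, 13     | $r0=0 $r1=9 $r2=5 $r3=0 $r4=12 $r5=13 $r6=1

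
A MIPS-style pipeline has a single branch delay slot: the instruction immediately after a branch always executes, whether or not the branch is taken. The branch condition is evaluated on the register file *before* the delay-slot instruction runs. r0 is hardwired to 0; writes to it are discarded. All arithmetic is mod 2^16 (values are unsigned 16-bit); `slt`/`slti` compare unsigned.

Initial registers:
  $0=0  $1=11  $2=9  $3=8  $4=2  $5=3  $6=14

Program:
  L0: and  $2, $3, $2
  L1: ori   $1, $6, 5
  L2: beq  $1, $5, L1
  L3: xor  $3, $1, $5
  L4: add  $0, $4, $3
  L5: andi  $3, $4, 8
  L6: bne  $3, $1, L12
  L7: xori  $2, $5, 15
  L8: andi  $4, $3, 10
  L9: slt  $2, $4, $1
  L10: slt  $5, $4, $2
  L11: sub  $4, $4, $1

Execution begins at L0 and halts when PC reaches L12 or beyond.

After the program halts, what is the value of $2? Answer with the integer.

[0] and  $2, $3, $2  →  {$0:0, $1:11, $2:8, $3:8, $4:2, $5:3, $6:14}
[1] ori   $1, $6, 5  →  {$0:0, $1:15, $2:8, $3:8, $4:2, $5:3, $6:14}
[2] beq  $1, $5, L1  →  {$0:0, $1:15, $2:8, $3:8, $4:2, $5:3, $6:14}  ⟨branch fallthrough⟩
[3] xor  $3, $1, $5  →  {$0:0, $1:15, $2:8, $3:12, $4:2, $5:3, $6:14}
[4] add  $0, $4, $3  →  {$0:0, $1:15, $2:8, $3:12, $4:2, $5:3, $6:14}
[5] andi  $3, $4, 8  →  {$0:0, $1:15, $2:8, $3:0, $4:2, $5:3, $6:14}
[6] bne  $3, $1, L12  →  {$0:0, $1:15, $2:8, $3:0, $4:2, $5:3, $6:14}  ⟨branch taken⟩
[7] xori  $2, $5, 15  →  {$0:0, $1:15, $2:12, $3:0, $4:2, $5:3, $6:14}

12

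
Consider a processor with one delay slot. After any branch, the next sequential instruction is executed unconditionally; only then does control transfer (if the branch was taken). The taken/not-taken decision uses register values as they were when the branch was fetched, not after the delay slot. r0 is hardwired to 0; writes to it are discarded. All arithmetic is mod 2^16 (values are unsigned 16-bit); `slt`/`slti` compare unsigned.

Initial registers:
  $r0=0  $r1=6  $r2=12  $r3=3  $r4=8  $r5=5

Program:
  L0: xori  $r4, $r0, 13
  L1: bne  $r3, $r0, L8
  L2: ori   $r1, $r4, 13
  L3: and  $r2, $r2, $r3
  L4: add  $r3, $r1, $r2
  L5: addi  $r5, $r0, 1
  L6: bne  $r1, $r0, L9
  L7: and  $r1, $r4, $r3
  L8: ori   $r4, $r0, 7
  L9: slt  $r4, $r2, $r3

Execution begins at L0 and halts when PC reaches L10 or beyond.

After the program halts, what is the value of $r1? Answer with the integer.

PC=0  xori  $r4, $r0, 13     | $r0=0 $r1=6 $r2=12 $r3=3 $r4=13 $r5=5
PC=1  bne  $r3, $r0, L8      | $r0=0 $r1=6 $r2=12 $r3=3 $r4=13 $r5=5  [TAKEN]
PC=2  ori   $r1, $r4, 13     | $r0=0 $r1=13 $r2=12 $r3=3 $r4=13 $r5=5
PC=8  ori   $r4, $r0, 7      | $r0=0 $r1=13 $r2=12 $r3=3 $r4=7 $r5=5
PC=9  slt  $r4, $r2, $r3     | $r0=0 $r1=13 $r2=12 $r3=3 $r4=0 $r5=5

13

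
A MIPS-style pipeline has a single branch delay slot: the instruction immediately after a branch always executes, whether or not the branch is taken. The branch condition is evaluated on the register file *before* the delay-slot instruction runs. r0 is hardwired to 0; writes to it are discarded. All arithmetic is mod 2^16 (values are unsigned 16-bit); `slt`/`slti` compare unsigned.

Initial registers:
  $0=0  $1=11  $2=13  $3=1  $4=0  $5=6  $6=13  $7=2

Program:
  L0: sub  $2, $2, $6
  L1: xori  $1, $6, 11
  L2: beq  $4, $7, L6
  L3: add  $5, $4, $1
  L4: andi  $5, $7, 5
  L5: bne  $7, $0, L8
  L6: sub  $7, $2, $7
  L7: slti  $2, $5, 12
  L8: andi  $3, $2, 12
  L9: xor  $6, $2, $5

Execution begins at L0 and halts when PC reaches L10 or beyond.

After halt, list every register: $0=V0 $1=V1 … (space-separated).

$0=0 $1=6 $2=0 $3=0 $4=0 $5=0 $6=0 $7=65534

[0] sub  $2, $2, $6  →  {$0:0, $1:11, $2:0, $3:1, $4:0, $5:6, $6:13, $7:2}
[1] xori  $1, $6, 11  →  {$0:0, $1:6, $2:0, $3:1, $4:0, $5:6, $6:13, $7:2}
[2] beq  $4, $7, L6  →  {$0:0, $1:6, $2:0, $3:1, $4:0, $5:6, $6:13, $7:2}  ⟨branch fallthrough⟩
[3] add  $5, $4, $1  →  {$0:0, $1:6, $2:0, $3:1, $4:0, $5:6, $6:13, $7:2}
[4] andi  $5, $7, 5  →  {$0:0, $1:6, $2:0, $3:1, $4:0, $5:0, $6:13, $7:2}
[5] bne  $7, $0, L8  →  {$0:0, $1:6, $2:0, $3:1, $4:0, $5:0, $6:13, $7:2}  ⟨branch taken⟩
[6] sub  $7, $2, $7  →  {$0:0, $1:6, $2:0, $3:1, $4:0, $5:0, $6:13, $7:65534}
[8] andi  $3, $2, 12  →  {$0:0, $1:6, $2:0, $3:0, $4:0, $5:0, $6:13, $7:65534}
[9] xor  $6, $2, $5  →  {$0:0, $1:6, $2:0, $3:0, $4:0, $5:0, $6:0, $7:65534}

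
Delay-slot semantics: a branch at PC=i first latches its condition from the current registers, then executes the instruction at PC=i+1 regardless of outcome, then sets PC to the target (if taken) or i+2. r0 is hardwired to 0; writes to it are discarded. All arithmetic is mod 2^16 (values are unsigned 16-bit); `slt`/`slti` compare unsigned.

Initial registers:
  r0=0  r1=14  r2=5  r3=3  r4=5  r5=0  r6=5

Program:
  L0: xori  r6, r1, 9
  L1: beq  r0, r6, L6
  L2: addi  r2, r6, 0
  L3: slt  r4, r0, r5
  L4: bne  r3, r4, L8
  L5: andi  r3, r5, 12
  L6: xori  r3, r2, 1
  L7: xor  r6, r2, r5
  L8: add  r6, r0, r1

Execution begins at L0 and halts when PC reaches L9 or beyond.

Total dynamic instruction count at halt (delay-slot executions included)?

[0] xori  r6, r1, 9  →  {r0:0, r1:14, r2:5, r3:3, r4:5, r5:0, r6:7}
[1] beq  r0, r6, L6  →  {r0:0, r1:14, r2:5, r3:3, r4:5, r5:0, r6:7}  ⟨branch fallthrough⟩
[2] addi  r2, r6, 0  →  {r0:0, r1:14, r2:7, r3:3, r4:5, r5:0, r6:7}
[3] slt  r4, r0, r5  →  {r0:0, r1:14, r2:7, r3:3, r4:0, r5:0, r6:7}
[4] bne  r3, r4, L8  →  {r0:0, r1:14, r2:7, r3:3, r4:0, r5:0, r6:7}  ⟨branch taken⟩
[5] andi  r3, r5, 12  →  {r0:0, r1:14, r2:7, r3:0, r4:0, r5:0, r6:7}
[8] add  r6, r0, r1  →  {r0:0, r1:14, r2:7, r3:0, r4:0, r5:0, r6:14}

7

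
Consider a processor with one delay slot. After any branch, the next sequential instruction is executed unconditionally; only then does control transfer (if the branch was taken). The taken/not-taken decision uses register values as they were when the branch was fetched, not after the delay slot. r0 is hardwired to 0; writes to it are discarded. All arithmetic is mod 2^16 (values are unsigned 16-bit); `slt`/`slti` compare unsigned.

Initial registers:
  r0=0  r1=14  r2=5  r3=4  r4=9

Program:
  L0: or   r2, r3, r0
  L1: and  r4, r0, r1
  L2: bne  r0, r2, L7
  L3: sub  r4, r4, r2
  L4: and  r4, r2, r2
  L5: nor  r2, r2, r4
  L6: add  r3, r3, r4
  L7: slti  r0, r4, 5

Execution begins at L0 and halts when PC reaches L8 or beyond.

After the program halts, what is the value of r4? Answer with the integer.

[0] or   r2, r3, r0  →  {r0:0, r1:14, r2:4, r3:4, r4:9}
[1] and  r4, r0, r1  →  {r0:0, r1:14, r2:4, r3:4, r4:0}
[2] bne  r0, r2, L7  →  {r0:0, r1:14, r2:4, r3:4, r4:0}  ⟨branch taken⟩
[3] sub  r4, r4, r2  →  {r0:0, r1:14, r2:4, r3:4, r4:65532}
[7] slti  r0, r4, 5  →  {r0:0, r1:14, r2:4, r3:4, r4:65532}

65532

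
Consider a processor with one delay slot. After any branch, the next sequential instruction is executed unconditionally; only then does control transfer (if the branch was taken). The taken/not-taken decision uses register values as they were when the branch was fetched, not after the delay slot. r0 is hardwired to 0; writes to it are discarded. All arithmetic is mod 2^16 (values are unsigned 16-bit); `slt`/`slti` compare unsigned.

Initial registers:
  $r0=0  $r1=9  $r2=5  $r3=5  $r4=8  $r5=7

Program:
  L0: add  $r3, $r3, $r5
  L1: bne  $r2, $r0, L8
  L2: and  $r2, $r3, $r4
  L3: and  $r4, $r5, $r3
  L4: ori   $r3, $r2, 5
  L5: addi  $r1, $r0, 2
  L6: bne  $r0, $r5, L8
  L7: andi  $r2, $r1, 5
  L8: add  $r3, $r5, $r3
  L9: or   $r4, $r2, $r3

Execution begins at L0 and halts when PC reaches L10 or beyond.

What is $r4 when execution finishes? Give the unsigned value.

27

PC=0  add  $r3, $r3, $r5     | $r0=0 $r1=9 $r2=5 $r3=12 $r4=8 $r5=7
PC=1  bne  $r2, $r0, L8      | $r0=0 $r1=9 $r2=5 $r3=12 $r4=8 $r5=7  [TAKEN]
PC=2  and  $r2, $r3, $r4     | $r0=0 $r1=9 $r2=8 $r3=12 $r4=8 $r5=7
PC=8  add  $r3, $r5, $r3     | $r0=0 $r1=9 $r2=8 $r3=19 $r4=8 $r5=7
PC=9  or   $r4, $r2, $r3     | $r0=0 $r1=9 $r2=8 $r3=19 $r4=27 $r5=7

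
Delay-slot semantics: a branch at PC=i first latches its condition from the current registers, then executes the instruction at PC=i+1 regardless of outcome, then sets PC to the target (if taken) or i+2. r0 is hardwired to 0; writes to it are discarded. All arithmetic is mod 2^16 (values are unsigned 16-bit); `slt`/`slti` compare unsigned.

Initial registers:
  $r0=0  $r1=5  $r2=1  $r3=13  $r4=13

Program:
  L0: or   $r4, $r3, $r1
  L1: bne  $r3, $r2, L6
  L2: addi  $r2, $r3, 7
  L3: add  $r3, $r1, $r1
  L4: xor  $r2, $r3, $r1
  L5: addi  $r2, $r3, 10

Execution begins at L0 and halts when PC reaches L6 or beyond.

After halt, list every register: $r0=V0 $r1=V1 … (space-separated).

$r0=0 $r1=5 $r2=20 $r3=13 $r4=13

  step pc=0: or   $r4, $r3, $r1  regs=(0,5,1,13,13)
  step pc=1: bne  $r3, $r2, L6  cond=T  regs=(0,5,1,13,13)
  step pc=2: addi  $r2, $r3, 7  regs=(0,5,20,13,13)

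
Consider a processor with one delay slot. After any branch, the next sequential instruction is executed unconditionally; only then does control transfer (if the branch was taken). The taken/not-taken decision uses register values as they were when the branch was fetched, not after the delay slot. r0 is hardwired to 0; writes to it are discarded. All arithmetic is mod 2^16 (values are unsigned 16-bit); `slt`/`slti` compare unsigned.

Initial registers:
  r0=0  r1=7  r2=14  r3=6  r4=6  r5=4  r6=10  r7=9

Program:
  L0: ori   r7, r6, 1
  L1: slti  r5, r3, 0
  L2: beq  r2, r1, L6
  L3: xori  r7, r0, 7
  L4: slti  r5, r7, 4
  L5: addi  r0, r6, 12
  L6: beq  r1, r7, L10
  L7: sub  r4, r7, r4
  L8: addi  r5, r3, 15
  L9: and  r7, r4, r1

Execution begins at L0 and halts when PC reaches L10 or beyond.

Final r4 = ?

#0 ori   r7, r6, 1 ; 0/7/14/6/6/4/10/11
#1 slti  r5, r3, 0 ; 0/7/14/6/6/0/10/11
#2 beq  r2, r1, L6 ; 0/7/14/6/6/0/10/11 ; →fallthru
#3 xori  r7, r0, 7 ; 0/7/14/6/6/0/10/7
#4 slti  r5, r7, 4 ; 0/7/14/6/6/0/10/7
#5 addi  r0, r6, 12 ; 0/7/14/6/6/0/10/7
#6 beq  r1, r7, L10 ; 0/7/14/6/6/0/10/7 ; →target
#7 sub  r4, r7, r4 ; 0/7/14/6/1/0/10/7

1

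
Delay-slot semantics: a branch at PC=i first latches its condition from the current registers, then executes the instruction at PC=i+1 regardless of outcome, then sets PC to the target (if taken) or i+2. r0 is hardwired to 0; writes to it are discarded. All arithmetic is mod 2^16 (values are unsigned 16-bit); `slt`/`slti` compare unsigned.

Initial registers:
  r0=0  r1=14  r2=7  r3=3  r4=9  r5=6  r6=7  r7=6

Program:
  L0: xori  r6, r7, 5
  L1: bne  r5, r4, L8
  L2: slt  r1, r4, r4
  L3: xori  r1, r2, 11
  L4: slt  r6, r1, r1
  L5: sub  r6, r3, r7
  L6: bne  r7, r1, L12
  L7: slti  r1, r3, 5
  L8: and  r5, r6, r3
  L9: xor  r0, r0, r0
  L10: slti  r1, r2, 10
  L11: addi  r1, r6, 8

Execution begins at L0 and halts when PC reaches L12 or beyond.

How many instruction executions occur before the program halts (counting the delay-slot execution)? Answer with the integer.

PC=0  xori  r6, r7, 5        | r0=0 r1=14 r2=7 r3=3 r4=9 r5=6 r6=3 r7=6
PC=1  bne  r5, r4, L8        | r0=0 r1=14 r2=7 r3=3 r4=9 r5=6 r6=3 r7=6  [TAKEN]
PC=2  slt  r1, r4, r4        | r0=0 r1=0 r2=7 r3=3 r4=9 r5=6 r6=3 r7=6
PC=8  and  r5, r6, r3        | r0=0 r1=0 r2=7 r3=3 r4=9 r5=3 r6=3 r7=6
PC=9  xor  r0, r0, r0        | r0=0 r1=0 r2=7 r3=3 r4=9 r5=3 r6=3 r7=6
PC=10 slti  r1, r2, 10       | r0=0 r1=1 r2=7 r3=3 r4=9 r5=3 r6=3 r7=6
PC=11 addi  r1, r6, 8        | r0=0 r1=11 r2=7 r3=3 r4=9 r5=3 r6=3 r7=6

7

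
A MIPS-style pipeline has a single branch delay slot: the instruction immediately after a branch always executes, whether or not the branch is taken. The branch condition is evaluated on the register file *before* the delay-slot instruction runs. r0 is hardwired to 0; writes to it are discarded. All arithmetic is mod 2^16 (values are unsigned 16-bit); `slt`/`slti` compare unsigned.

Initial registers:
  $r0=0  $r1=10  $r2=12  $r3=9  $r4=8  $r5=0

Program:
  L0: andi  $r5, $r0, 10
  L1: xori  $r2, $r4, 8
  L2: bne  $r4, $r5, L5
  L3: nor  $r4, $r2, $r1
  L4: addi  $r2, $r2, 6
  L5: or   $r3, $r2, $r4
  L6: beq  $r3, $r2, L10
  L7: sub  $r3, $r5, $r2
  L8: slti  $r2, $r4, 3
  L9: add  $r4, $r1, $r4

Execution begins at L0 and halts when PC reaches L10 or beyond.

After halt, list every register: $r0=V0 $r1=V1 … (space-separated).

$r0=0 $r1=10 $r2=0 $r3=0 $r4=65535 $r5=0

#0 andi  $r5, $r0, 10 ; 0/10/12/9/8/0
#1 xori  $r2, $r4, 8 ; 0/10/0/9/8/0
#2 bne  $r4, $r5, L5 ; 0/10/0/9/8/0 ; →target
#3 nor  $r4, $r2, $r1 ; 0/10/0/9/65525/0
#5 or   $r3, $r2, $r4 ; 0/10/0/65525/65525/0
#6 beq  $r3, $r2, L10 ; 0/10/0/65525/65525/0 ; →fallthru
#7 sub  $r3, $r5, $r2 ; 0/10/0/0/65525/0
#8 slti  $r2, $r4, 3 ; 0/10/0/0/65525/0
#9 add  $r4, $r1, $r4 ; 0/10/0/0/65535/0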